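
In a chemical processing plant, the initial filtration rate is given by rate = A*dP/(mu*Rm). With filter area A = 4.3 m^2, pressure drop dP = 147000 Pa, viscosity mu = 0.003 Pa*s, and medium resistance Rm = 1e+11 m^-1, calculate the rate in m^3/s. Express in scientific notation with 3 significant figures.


rate = A * dP / (mu * Rm)
rate = 4.3 * 147000 / (0.003 * 1e+11)
rate = 632100.0 / 3.000e+08
rate = 2.11e-03 m^3/s


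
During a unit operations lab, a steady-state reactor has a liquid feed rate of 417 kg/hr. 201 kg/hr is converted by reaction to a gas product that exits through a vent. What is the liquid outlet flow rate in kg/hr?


Steady-state mass balance on the main outlet: F_out = F_in - F_removed
F_out = 417 - 201
F_out = 216 kg/hr


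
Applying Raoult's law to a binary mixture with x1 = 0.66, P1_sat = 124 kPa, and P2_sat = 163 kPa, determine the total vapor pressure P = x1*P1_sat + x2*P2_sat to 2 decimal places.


P = x1*P1_sat + x2*P2_sat
x2 = 1 - x1 = 1 - 0.66 = 0.34
P = 0.66*124 + 0.34*163
P = 81.84 + 55.42
P = 137.26 kPa


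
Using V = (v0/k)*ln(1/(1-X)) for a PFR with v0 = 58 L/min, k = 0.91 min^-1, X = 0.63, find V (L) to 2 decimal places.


V = (v0/k) * ln(1/(1-X))
V = (58/0.91) * ln(1/(1-0.63))
V = 63.736264 * ln(2.702703)
V = 63.736264 * 0.994252
V = 63.37 L


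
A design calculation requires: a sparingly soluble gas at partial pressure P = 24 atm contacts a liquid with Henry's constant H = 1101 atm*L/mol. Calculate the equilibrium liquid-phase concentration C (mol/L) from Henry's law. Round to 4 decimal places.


C = P / H
C = 24 / 1101
C = 0.0218 mol/L


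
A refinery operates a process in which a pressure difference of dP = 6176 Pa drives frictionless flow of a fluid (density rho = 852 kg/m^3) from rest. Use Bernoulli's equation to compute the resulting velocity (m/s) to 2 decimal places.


v = sqrt(2*dP/rho)
v = sqrt(2*6176/852)
v = sqrt(14.497653)
v = 3.81 m/s


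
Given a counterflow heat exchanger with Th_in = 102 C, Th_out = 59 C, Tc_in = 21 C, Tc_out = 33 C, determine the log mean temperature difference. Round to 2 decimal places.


dT1 = Th_in - Tc_out = 102 - 33 = 69
dT2 = Th_out - Tc_in = 59 - 21 = 38
LMTD = (dT1 - dT2) / ln(dT1/dT2)
LMTD = (69 - 38) / ln(69/38)
LMTD = 51.97 K


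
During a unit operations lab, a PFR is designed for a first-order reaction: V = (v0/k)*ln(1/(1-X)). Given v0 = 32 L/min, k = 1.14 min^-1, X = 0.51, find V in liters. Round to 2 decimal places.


V = (v0/k) * ln(1/(1-X))
V = (32/1.14) * ln(1/(1-0.51))
V = 28.070175 * ln(2.040816)
V = 28.070175 * 0.71335
V = 20.02 L


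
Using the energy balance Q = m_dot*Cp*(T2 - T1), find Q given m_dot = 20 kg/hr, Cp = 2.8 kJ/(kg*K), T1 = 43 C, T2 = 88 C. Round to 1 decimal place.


Q = m_dot * Cp * (T2 - T1)
Q = 20 * 2.8 * (88 - 43)
Q = 20 * 2.8 * 45
Q = 2520.0 kJ/hr


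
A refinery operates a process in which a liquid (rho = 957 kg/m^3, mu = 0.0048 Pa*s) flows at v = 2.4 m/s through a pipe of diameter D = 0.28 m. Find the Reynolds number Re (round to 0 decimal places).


Re = rho * v * D / mu
Re = 957 * 2.4 * 0.28 / 0.0048
Re = 643.104 / 0.0048
Re = 133980


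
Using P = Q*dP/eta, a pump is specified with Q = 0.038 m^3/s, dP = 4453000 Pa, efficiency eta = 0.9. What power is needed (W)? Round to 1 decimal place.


P = Q * dP / eta
P = 0.038 * 4453000 / 0.9
P = 169214.0 / 0.9
P = 188015.6 W


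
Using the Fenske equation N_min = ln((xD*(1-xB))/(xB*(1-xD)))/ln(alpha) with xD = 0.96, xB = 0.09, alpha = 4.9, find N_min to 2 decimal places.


N_min = ln((xD*(1-xB))/(xB*(1-xD))) / ln(alpha)
Numerator inside ln: 0.8736 / 0.0036 = 242.666667
ln(242.666667) = 5.491689
ln(alpha) = ln(4.9) = 1.589235
N_min = 5.491689 / 1.589235 = 3.46


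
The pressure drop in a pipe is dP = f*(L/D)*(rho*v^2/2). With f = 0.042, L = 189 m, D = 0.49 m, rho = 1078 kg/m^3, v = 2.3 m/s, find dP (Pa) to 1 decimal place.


dP = f * (L/D) * (rho*v^2/2)
dP = 0.042 * (189/0.49) * (1078*2.3^2/2)
L/D = 385.71428571
rho*v^2/2 = 1078*5.29/2 = 2851.31
dP = 0.042 * 385.71428571 * 2851.31
dP = 46191.2 Pa


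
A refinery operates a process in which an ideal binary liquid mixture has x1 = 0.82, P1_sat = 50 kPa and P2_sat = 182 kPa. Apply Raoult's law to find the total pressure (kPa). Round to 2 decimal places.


P = x1*P1_sat + x2*P2_sat
x2 = 1 - x1 = 1 - 0.82 = 0.18
P = 0.82*50 + 0.18*182
P = 41.0 + 32.76
P = 73.76 kPa


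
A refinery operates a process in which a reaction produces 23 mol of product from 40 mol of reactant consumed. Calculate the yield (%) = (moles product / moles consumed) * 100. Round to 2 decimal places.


Yield = (moles product / moles consumed) * 100%
Yield = (23 / 40) * 100
Yield = 0.575 * 100
Yield = 57.50%


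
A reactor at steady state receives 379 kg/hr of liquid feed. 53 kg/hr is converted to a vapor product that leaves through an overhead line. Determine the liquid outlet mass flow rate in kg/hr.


Steady-state mass balance on the main outlet: F_out = F_in - F_removed
F_out = 379 - 53
F_out = 326 kg/hr


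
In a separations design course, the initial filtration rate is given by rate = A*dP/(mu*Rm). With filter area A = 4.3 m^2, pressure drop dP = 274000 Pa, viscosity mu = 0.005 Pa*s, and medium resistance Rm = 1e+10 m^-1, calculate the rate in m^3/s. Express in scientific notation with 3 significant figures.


rate = A * dP / (mu * Rm)
rate = 4.3 * 274000 / (0.005 * 1e+10)
rate = 1178200.0 / 5.000e+07
rate = 2.36e-02 m^3/s


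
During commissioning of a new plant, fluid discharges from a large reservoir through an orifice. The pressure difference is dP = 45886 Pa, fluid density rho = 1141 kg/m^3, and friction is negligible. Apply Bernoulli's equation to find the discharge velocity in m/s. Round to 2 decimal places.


v = sqrt(2*dP/rho)
v = sqrt(2*45886/1141)
v = sqrt(80.431201)
v = 8.97 m/s


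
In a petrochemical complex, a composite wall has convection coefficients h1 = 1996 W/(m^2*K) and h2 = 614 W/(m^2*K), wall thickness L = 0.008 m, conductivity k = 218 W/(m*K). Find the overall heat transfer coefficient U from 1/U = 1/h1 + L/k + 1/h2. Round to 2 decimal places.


1/U = 1/h1 + L/k + 1/h2
1/U = 1/1996 + 0.008/218 + 1/614
1/U = 0.000501002 + 3.66972e-05 + 0.0016286645
1/U = 0.0021663637
U = 461.60 W/(m^2*K)


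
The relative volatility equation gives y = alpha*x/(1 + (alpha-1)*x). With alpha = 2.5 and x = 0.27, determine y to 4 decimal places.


y = alpha*x / (1 + (alpha-1)*x)
y = 2.5*0.27 / (1 + (2.5-1)*0.27)
y = 0.675 / (1 + 0.405)
y = 0.675 / 1.405
y = 0.4804


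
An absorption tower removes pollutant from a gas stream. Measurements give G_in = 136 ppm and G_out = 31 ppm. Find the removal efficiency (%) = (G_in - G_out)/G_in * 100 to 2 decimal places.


Efficiency = (G_in - G_out) / G_in * 100%
Efficiency = (136 - 31) / 136 * 100
Efficiency = 105 / 136 * 100
Efficiency = 77.21%


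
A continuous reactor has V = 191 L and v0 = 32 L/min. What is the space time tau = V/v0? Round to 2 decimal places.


tau = V / v0
tau = 191 / 32
tau = 5.97 min


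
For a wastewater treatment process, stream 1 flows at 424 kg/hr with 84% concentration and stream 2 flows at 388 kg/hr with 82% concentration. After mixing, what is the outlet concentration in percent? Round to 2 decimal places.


Mass balance on solute: F1*x1 + F2*x2 = F3*x3
F3 = F1 + F2 = 424 + 388 = 812 kg/hr
x3 = (F1*x1 + F2*x2)/F3
x3 = (424*0.84 + 388*0.82) / 812
x3 = 83.04%


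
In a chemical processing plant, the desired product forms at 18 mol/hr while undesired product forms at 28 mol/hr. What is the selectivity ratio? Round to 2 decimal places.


S = desired product rate / undesired product rate
S = 18 / 28
S = 0.64


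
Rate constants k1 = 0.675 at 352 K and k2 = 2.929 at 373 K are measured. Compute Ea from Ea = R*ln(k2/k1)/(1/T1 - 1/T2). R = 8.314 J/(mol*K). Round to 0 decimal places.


Ea = R * ln(k2/k1) / (1/T1 - 1/T2)
ln(k2/k1) = ln(2.929/0.675) = 1.4677037
1/T1 - 1/T2 = 1/352 - 1/373 = 0.000159943943
Ea = 8.314 * 1.4677037 / 0.000159943943
Ea = 76292 J/mol


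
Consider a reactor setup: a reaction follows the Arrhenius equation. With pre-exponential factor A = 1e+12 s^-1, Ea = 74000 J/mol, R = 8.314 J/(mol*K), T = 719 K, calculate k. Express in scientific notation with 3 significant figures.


k = A * exp(-Ea/(R*T))
k = 1e+12 * exp(-74000 / (8.314 * 719))
k = 1e+12 * exp(-12.379207)
k = 4.21e+06


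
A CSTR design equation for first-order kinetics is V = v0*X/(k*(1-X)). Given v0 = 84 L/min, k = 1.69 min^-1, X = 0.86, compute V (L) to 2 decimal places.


V = v0 * X / (k * (1 - X))
V = 84 * 0.86 / (1.69 * (1 - 0.86))
V = 72.24 / (1.69 * 0.14)
V = 72.24 / 0.2366
V = 305.33 L


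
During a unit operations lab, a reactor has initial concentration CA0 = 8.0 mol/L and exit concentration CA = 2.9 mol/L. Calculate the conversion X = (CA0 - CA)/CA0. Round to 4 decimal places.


X = (CA0 - CA) / CA0
X = (8.0 - 2.9) / 8.0
X = 5.1 / 8.0
X = 0.6375


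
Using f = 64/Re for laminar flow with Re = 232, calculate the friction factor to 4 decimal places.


f = 64 / Re
f = 64 / 232
f = 0.2759


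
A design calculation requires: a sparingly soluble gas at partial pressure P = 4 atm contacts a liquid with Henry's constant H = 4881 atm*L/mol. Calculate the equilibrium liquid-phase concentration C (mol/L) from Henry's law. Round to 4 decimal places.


C = P / H
C = 4 / 4881
C = 0.0008 mol/L


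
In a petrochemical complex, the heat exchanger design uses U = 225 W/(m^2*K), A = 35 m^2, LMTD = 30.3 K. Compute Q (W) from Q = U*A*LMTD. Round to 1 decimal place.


Q = U * A * LMTD
Q = 225 * 35 * 30.3
Q = 238612.5 W


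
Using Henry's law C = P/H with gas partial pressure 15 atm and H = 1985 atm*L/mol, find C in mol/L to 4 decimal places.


C = P / H
C = 15 / 1985
C = 0.0076 mol/L


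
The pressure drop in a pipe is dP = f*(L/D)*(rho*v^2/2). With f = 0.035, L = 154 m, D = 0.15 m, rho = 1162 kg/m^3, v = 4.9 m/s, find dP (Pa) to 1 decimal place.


dP = f * (L/D) * (rho*v^2/2)
dP = 0.035 * (154/0.15) * (1162*4.9^2/2)
L/D = 1026.66666667
rho*v^2/2 = 1162*24.01/2 = 13949.81
dP = 0.035 * 1026.66666667 * 13949.81
dP = 501263.2 Pa


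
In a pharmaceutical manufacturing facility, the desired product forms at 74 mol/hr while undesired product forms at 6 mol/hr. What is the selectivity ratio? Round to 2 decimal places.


S = desired product rate / undesired product rate
S = 74 / 6
S = 12.33


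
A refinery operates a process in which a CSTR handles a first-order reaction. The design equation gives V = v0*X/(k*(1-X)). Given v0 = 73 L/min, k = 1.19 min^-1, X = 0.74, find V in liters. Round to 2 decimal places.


V = v0 * X / (k * (1 - X))
V = 73 * 0.74 / (1.19 * (1 - 0.74))
V = 54.02 / (1.19 * 0.26)
V = 54.02 / 0.3094
V = 174.60 L


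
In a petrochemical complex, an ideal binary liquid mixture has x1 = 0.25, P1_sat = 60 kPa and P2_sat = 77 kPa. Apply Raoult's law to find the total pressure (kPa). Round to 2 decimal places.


P = x1*P1_sat + x2*P2_sat
x2 = 1 - x1 = 1 - 0.25 = 0.75
P = 0.25*60 + 0.75*77
P = 15.0 + 57.75
P = 72.75 kPa


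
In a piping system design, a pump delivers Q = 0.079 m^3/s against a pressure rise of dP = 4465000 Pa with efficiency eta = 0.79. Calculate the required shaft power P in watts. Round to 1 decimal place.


P = Q * dP / eta
P = 0.079 * 4465000 / 0.79
P = 352735.0 / 0.79
P = 446500.0 W


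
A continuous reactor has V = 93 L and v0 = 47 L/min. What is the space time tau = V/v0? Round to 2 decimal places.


tau = V / v0
tau = 93 / 47
tau = 1.98 min


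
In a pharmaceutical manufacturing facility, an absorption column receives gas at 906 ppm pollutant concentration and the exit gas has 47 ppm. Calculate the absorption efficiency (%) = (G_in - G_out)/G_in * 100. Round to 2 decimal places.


Efficiency = (G_in - G_out) / G_in * 100%
Efficiency = (906 - 47) / 906 * 100
Efficiency = 859 / 906 * 100
Efficiency = 94.81%


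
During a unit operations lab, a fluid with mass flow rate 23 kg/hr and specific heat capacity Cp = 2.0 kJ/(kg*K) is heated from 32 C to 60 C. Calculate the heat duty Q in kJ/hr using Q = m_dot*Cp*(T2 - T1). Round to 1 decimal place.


Q = m_dot * Cp * (T2 - T1)
Q = 23 * 2.0 * (60 - 32)
Q = 23 * 2.0 * 28
Q = 1288.0 kJ/hr


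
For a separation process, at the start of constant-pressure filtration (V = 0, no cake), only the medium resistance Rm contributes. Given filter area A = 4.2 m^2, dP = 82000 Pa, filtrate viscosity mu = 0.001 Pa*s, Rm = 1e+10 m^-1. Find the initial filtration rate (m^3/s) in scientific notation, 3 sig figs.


rate = A * dP / (mu * Rm)
rate = 4.2 * 82000 / (0.001 * 1e+10)
rate = 344400.0 / 1.000e+07
rate = 3.44e-02 m^3/s


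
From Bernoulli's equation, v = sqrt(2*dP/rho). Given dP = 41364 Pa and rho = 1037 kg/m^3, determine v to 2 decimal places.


v = sqrt(2*dP/rho)
v = sqrt(2*41364/1037)
v = sqrt(79.776278)
v = 8.93 m/s


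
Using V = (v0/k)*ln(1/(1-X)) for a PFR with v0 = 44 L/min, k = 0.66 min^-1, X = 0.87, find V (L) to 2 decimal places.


V = (v0/k) * ln(1/(1-X))
V = (44/0.66) * ln(1/(1-0.87))
V = 66.666667 * ln(7.692308)
V = 66.666667 * 2.040221
V = 136.01 L


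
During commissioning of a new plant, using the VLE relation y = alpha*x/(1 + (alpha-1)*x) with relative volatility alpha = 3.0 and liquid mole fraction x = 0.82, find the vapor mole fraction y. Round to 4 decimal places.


y = alpha*x / (1 + (alpha-1)*x)
y = 3.0*0.82 / (1 + (3.0-1)*0.82)
y = 2.46 / (1 + 1.64)
y = 2.46 / 2.64
y = 0.9318


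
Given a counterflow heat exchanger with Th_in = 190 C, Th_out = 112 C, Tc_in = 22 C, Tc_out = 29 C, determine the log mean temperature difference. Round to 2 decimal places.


dT1 = Th_in - Tc_out = 190 - 29 = 161
dT2 = Th_out - Tc_in = 112 - 22 = 90
LMTD = (dT1 - dT2) / ln(dT1/dT2)
LMTD = (161 - 90) / ln(161/90)
LMTD = 122.08 K


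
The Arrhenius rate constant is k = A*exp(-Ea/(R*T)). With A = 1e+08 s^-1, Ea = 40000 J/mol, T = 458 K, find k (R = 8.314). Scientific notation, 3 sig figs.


k = A * exp(-Ea/(R*T))
k = 1e+08 * exp(-40000 / (8.314 * 458))
k = 1e+08 * exp(-10.50472)
k = 2.74e+03


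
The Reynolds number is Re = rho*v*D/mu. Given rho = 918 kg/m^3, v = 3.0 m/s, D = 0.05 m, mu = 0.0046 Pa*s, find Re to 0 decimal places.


Re = rho * v * D / mu
Re = 918 * 3.0 * 0.05 / 0.0046
Re = 137.7 / 0.0046
Re = 29935


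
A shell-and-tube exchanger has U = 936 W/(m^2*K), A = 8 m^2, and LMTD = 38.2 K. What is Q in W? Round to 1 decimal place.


Q = U * A * LMTD
Q = 936 * 8 * 38.2
Q = 286041.6 W


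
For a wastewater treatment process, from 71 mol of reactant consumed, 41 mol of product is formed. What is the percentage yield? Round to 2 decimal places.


Yield = (moles product / moles consumed) * 100%
Yield = (41 / 71) * 100
Yield = 0.5775 * 100
Yield = 57.75%


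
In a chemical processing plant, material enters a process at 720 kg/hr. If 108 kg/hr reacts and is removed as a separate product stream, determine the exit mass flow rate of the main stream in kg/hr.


Steady-state mass balance on the main outlet: F_out = F_in - F_removed
F_out = 720 - 108
F_out = 612 kg/hr


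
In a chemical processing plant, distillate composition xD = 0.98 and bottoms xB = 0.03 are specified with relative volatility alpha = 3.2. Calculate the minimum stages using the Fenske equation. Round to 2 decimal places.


N_min = ln((xD*(1-xB))/(xB*(1-xD))) / ln(alpha)
Numerator inside ln: 0.9506 / 0.0006 = 1584.333333
ln(1584.333333) = 7.367919
ln(alpha) = ln(3.2) = 1.163151
N_min = 7.367919 / 1.163151 = 6.33


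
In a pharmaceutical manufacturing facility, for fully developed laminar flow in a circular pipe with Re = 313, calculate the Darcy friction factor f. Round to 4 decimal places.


f = 64 / Re
f = 64 / 313
f = 0.2045


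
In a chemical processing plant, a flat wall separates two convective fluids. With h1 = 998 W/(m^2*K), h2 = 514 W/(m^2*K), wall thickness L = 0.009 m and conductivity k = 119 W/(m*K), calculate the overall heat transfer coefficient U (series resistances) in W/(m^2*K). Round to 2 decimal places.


1/U = 1/h1 + L/k + 1/h2
1/U = 1/998 + 0.009/119 + 1/514
1/U = 0.001002004 + 7.56303e-05 + 0.0019455253
1/U = 0.0030231596
U = 330.78 W/(m^2*K)


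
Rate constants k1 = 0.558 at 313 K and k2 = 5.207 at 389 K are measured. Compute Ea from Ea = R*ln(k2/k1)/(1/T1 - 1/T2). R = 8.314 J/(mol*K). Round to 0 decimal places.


Ea = R * ln(k2/k1) / (1/T1 - 1/T2)
ln(k2/k1) = ln(5.207/0.558) = 2.2334002
1/T1 - 1/T2 = 1/313 - 1/389 = 0.000624194092
Ea = 8.314 * 2.2334002 / 0.000624194092
Ea = 29748 J/mol


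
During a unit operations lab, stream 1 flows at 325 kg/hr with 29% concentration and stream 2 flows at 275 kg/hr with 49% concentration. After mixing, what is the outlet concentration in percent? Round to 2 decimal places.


Mass balance on solute: F1*x1 + F2*x2 = F3*x3
F3 = F1 + F2 = 325 + 275 = 600 kg/hr
x3 = (F1*x1 + F2*x2)/F3
x3 = (325*0.29 + 275*0.49) / 600
x3 = 38.17%


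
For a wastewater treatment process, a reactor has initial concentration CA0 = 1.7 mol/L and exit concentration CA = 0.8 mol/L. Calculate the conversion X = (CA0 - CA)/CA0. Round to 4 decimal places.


X = (CA0 - CA) / CA0
X = (1.7 - 0.8) / 1.7
X = 0.9 / 1.7
X = 0.5294


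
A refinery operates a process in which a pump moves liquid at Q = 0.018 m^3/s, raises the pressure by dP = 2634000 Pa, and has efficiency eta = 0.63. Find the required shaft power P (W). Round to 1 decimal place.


P = Q * dP / eta
P = 0.018 * 2634000 / 0.63
P = 47412.0 / 0.63
P = 75257.1 W


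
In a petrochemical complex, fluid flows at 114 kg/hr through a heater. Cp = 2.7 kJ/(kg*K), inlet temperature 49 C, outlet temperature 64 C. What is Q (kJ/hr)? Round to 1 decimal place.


Q = m_dot * Cp * (T2 - T1)
Q = 114 * 2.7 * (64 - 49)
Q = 114 * 2.7 * 15
Q = 4617.0 kJ/hr


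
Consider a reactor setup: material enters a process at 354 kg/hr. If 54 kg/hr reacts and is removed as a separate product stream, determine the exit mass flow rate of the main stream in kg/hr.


Steady-state mass balance on the main outlet: F_out = F_in - F_removed
F_out = 354 - 54
F_out = 300 kg/hr


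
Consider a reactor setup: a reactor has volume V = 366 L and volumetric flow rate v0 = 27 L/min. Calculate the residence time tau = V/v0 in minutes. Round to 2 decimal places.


tau = V / v0
tau = 366 / 27
tau = 13.56 min


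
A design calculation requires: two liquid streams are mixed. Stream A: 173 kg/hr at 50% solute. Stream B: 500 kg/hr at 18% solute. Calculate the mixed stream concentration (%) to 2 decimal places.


Mass balance on solute: F1*x1 + F2*x2 = F3*x3
F3 = F1 + F2 = 173 + 500 = 673 kg/hr
x3 = (F1*x1 + F2*x2)/F3
x3 = (173*0.5 + 500*0.18) / 673
x3 = 26.23%


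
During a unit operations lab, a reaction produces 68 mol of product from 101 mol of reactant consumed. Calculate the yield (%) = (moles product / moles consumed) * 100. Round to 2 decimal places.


Yield = (moles product / moles consumed) * 100%
Yield = (68 / 101) * 100
Yield = 0.6733 * 100
Yield = 67.33%


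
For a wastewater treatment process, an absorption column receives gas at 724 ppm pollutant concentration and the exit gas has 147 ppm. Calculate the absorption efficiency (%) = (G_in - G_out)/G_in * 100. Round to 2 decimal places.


Efficiency = (G_in - G_out) / G_in * 100%
Efficiency = (724 - 147) / 724 * 100
Efficiency = 577 / 724 * 100
Efficiency = 79.70%


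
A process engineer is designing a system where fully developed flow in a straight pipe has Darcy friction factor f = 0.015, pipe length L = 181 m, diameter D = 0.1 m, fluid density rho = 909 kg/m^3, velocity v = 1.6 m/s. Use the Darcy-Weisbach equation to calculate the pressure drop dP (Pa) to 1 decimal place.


dP = f * (L/D) * (rho*v^2/2)
dP = 0.015 * (181/0.1) * (909*1.6^2/2)
L/D = 1810.0
rho*v^2/2 = 909*2.56/2 = 1163.52
dP = 0.015 * 1810.0 * 1163.52
dP = 31589.6 Pa


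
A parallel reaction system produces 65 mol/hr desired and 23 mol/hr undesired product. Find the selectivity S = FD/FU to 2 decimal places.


S = desired product rate / undesired product rate
S = 65 / 23
S = 2.83


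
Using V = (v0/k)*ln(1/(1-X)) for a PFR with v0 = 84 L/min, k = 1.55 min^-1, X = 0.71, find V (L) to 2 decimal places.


V = (v0/k) * ln(1/(1-X))
V = (84/1.55) * ln(1/(1-0.71))
V = 54.193548 * ln(3.448276)
V = 54.193548 * 1.237874
V = 67.08 L


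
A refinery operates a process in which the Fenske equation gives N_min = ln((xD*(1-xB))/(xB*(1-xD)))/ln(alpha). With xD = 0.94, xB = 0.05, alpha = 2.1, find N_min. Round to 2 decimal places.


N_min = ln((xD*(1-xB))/(xB*(1-xD))) / ln(alpha)
Numerator inside ln: 0.893 / 0.003 = 297.666667
ln(297.666667) = 5.695974
ln(alpha) = ln(2.1) = 0.741937
N_min = 5.695974 / 0.741937 = 7.68


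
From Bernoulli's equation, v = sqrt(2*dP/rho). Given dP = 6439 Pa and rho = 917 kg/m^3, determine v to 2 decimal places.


v = sqrt(2*dP/rho)
v = sqrt(2*6439/917)
v = sqrt(14.043621)
v = 3.75 m/s


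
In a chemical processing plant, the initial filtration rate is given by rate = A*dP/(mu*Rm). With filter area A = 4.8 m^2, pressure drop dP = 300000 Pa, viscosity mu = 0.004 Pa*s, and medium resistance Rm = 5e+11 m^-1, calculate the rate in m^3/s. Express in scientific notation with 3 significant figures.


rate = A * dP / (mu * Rm)
rate = 4.8 * 300000 / (0.004 * 5e+11)
rate = 1440000.0 / 2.000e+09
rate = 7.20e-04 m^3/s


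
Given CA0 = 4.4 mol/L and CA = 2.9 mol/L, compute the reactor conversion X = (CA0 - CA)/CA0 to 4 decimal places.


X = (CA0 - CA) / CA0
X = (4.4 - 2.9) / 4.4
X = 1.5 / 4.4
X = 0.3409


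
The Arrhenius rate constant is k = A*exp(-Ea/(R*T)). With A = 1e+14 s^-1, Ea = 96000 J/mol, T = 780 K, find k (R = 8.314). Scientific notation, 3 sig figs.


k = A * exp(-Ea/(R*T))
k = 1e+14 * exp(-96000 / (8.314 * 780))
k = 1e+14 * exp(-14.803575)
k = 3.72e+07


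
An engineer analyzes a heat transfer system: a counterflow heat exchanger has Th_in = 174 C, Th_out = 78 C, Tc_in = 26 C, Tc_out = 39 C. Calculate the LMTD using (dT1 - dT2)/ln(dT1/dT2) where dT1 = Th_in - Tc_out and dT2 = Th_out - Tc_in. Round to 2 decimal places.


dT1 = Th_in - Tc_out = 174 - 39 = 135
dT2 = Th_out - Tc_in = 78 - 26 = 52
LMTD = (dT1 - dT2) / ln(dT1/dT2)
LMTD = (135 - 52) / ln(135/52)
LMTD = 87.00 K


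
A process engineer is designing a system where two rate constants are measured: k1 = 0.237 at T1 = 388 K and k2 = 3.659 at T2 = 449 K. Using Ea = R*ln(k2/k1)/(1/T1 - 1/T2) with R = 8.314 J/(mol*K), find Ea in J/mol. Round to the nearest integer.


Ea = R * ln(k2/k1) / (1/T1 - 1/T2)
ln(k2/k1) = ln(3.659/0.237) = 2.736885
1/T1 - 1/T2 = 1/388 - 1/449 = 0.000350148095
Ea = 8.314 * 2.736885 / 0.000350148095
Ea = 64985 J/mol


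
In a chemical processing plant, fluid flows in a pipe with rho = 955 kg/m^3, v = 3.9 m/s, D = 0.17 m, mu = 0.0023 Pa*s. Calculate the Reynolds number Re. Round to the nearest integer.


Re = rho * v * D / mu
Re = 955 * 3.9 * 0.17 / 0.0023
Re = 633.165 / 0.0023
Re = 275289


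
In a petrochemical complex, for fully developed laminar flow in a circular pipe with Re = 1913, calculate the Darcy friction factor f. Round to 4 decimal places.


f = 64 / Re
f = 64 / 1913
f = 0.0335


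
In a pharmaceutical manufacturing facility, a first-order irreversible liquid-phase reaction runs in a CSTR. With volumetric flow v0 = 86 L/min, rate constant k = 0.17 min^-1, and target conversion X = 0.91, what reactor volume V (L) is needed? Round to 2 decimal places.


V = v0 * X / (k * (1 - X))
V = 86 * 0.91 / (0.17 * (1 - 0.91))
V = 78.26 / (0.17 * 0.09)
V = 78.26 / 0.0153
V = 5115.03 L


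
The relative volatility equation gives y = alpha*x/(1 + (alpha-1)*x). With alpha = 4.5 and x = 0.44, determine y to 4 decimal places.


y = alpha*x / (1 + (alpha-1)*x)
y = 4.5*0.44 / (1 + (4.5-1)*0.44)
y = 1.98 / (1 + 1.54)
y = 1.98 / 2.54
y = 0.7795


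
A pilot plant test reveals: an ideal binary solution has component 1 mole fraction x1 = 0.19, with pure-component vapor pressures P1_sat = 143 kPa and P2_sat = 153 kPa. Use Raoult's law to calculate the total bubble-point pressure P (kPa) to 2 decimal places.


P = x1*P1_sat + x2*P2_sat
x2 = 1 - x1 = 1 - 0.19 = 0.81
P = 0.19*143 + 0.81*153
P = 27.17 + 123.93
P = 151.10 kPa


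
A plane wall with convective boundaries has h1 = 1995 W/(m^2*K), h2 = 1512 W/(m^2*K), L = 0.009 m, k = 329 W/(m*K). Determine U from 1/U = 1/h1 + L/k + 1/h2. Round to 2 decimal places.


1/U = 1/h1 + L/k + 1/h2
1/U = 1/1995 + 0.009/329 + 1/1512
1/U = 0.0005012531 + 2.73556e-05 + 0.0006613757
1/U = 0.0011899844
U = 840.35 W/(m^2*K)


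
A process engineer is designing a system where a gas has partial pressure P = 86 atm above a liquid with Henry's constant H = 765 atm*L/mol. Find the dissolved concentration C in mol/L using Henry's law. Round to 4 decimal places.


C = P / H
C = 86 / 765
C = 0.1124 mol/L


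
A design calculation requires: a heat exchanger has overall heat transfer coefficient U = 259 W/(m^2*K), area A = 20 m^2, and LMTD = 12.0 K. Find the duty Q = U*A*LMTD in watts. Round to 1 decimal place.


Q = U * A * LMTD
Q = 259 * 20 * 12.0
Q = 62160.0 W


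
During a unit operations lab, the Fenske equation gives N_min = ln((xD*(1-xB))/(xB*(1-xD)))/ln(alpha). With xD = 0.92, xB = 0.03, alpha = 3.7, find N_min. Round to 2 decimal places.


N_min = ln((xD*(1-xB))/(xB*(1-xD))) / ln(alpha)
Numerator inside ln: 0.8924 / 0.0024 = 371.833333
ln(371.833333) = 5.918446
ln(alpha) = ln(3.7) = 1.308333
N_min = 5.918446 / 1.308333 = 4.52


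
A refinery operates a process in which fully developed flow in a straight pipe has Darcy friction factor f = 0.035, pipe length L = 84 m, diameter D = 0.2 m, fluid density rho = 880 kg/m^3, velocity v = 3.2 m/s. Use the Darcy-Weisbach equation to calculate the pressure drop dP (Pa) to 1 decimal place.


dP = f * (L/D) * (rho*v^2/2)
dP = 0.035 * (84/0.2) * (880*3.2^2/2)
L/D = 420.0
rho*v^2/2 = 880*10.24/2 = 4505.6
dP = 0.035 * 420.0 * 4505.6
dP = 66232.3 Pa


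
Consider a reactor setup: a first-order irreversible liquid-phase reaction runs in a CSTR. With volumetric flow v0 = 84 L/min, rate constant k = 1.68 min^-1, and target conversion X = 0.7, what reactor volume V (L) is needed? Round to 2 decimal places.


V = v0 * X / (k * (1 - X))
V = 84 * 0.7 / (1.68 * (1 - 0.7))
V = 58.8 / (1.68 * 0.3)
V = 58.8 / 0.504
V = 116.67 L


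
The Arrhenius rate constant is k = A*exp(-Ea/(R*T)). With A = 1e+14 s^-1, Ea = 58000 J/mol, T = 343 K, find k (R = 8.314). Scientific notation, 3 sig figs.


k = A * exp(-Ea/(R*T))
k = 1e+14 * exp(-58000 / (8.314 * 343))
k = 1e+14 * exp(-20.338731)
k = 1.47e+05


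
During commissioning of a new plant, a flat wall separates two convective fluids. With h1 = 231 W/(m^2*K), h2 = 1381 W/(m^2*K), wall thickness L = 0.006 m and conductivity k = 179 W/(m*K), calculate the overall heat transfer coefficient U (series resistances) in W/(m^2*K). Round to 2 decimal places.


1/U = 1/h1 + L/k + 1/h2
1/U = 1/231 + 0.006/179 + 1/1381
1/U = 0.0043290043 + 3.35196e-05 + 0.000724113
1/U = 0.0050866369
U = 196.59 W/(m^2*K)


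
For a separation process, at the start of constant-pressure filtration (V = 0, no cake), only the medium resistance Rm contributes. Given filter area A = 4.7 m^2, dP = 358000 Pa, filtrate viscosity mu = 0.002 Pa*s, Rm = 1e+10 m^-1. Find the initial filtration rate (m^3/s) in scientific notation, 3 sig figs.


rate = A * dP / (mu * Rm)
rate = 4.7 * 358000 / (0.002 * 1e+10)
rate = 1682600.0 / 2.000e+07
rate = 8.41e-02 m^3/s


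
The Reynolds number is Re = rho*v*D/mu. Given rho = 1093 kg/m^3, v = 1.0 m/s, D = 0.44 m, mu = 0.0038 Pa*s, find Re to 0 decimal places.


Re = rho * v * D / mu
Re = 1093 * 1.0 * 0.44 / 0.0038
Re = 480.92 / 0.0038
Re = 126558


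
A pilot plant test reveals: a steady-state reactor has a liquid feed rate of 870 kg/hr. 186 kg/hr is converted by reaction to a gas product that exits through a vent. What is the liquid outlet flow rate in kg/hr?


Steady-state mass balance on the main outlet: F_out = F_in - F_removed
F_out = 870 - 186
F_out = 684 kg/hr


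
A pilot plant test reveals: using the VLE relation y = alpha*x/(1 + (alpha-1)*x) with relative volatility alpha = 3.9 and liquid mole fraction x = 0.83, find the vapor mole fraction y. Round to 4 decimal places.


y = alpha*x / (1 + (alpha-1)*x)
y = 3.9*0.83 / (1 + (3.9-1)*0.83)
y = 3.237 / (1 + 2.407)
y = 3.237 / 3.407
y = 0.9501


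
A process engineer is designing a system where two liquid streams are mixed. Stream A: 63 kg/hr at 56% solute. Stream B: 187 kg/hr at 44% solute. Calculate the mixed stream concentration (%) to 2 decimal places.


Mass balance on solute: F1*x1 + F2*x2 = F3*x3
F3 = F1 + F2 = 63 + 187 = 250 kg/hr
x3 = (F1*x1 + F2*x2)/F3
x3 = (63*0.56 + 187*0.44) / 250
x3 = 47.02%


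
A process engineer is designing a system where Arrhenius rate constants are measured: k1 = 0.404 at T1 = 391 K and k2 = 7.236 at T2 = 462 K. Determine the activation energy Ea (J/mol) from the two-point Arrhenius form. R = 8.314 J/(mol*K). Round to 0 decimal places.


Ea = R * ln(k2/k1) / (1/T1 - 1/T2)
ln(k2/k1) = ln(7.236/0.404) = 2.885409
1/T1 - 1/T2 = 1/391 - 1/462 = 0.000393042593
Ea = 8.314 * 2.885409 / 0.000393042593
Ea = 61035 J/mol


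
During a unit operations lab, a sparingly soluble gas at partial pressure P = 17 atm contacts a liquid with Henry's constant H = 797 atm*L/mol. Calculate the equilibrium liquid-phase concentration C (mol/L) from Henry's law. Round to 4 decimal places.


C = P / H
C = 17 / 797
C = 0.0213 mol/L


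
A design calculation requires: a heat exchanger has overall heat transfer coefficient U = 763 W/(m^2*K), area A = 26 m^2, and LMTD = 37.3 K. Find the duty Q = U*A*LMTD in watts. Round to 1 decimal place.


Q = U * A * LMTD
Q = 763 * 26 * 37.3
Q = 739957.4 W


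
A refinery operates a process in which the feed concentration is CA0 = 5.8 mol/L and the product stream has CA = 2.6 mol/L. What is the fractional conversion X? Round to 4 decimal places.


X = (CA0 - CA) / CA0
X = (5.8 - 2.6) / 5.8
X = 3.2 / 5.8
X = 0.5517


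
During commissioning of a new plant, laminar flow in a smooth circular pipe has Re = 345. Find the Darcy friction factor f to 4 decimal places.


f = 64 / Re
f = 64 / 345
f = 0.1855


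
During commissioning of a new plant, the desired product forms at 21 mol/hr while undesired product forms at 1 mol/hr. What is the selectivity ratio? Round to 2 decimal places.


S = desired product rate / undesired product rate
S = 21 / 1
S = 21.00


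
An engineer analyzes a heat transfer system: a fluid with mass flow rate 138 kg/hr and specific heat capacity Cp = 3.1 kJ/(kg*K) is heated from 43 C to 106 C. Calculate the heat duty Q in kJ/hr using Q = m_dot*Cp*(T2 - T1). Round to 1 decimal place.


Q = m_dot * Cp * (T2 - T1)
Q = 138 * 3.1 * (106 - 43)
Q = 138 * 3.1 * 63
Q = 26951.4 kJ/hr


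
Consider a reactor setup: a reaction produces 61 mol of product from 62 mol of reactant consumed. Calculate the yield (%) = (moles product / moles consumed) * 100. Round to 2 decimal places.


Yield = (moles product / moles consumed) * 100%
Yield = (61 / 62) * 100
Yield = 0.9839 * 100
Yield = 98.39%


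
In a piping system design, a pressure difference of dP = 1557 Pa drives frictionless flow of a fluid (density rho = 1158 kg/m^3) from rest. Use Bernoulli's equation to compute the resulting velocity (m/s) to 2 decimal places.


v = sqrt(2*dP/rho)
v = sqrt(2*1557/1158)
v = sqrt(2.689119)
v = 1.64 m/s


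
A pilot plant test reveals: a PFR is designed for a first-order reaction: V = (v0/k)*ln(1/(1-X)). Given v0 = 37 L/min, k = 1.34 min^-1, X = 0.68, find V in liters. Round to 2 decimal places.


V = (v0/k) * ln(1/(1-X))
V = (37/1.34) * ln(1/(1-0.68))
V = 27.61194 * ln(3.125)
V = 27.61194 * 1.139434
V = 31.46 L


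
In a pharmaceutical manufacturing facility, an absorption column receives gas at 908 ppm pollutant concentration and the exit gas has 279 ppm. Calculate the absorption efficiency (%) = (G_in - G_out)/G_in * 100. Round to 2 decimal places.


Efficiency = (G_in - G_out) / G_in * 100%
Efficiency = (908 - 279) / 908 * 100
Efficiency = 629 / 908 * 100
Efficiency = 69.27%


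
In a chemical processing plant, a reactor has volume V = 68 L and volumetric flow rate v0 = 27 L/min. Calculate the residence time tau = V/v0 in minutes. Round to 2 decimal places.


tau = V / v0
tau = 68 / 27
tau = 2.52 min


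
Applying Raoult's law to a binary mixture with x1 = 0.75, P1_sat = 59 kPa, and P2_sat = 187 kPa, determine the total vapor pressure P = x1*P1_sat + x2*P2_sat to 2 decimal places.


P = x1*P1_sat + x2*P2_sat
x2 = 1 - x1 = 1 - 0.75 = 0.25
P = 0.75*59 + 0.25*187
P = 44.25 + 46.75
P = 91.00 kPa


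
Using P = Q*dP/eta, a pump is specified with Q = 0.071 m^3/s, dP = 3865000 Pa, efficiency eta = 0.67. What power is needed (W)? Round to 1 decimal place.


P = Q * dP / eta
P = 0.071 * 3865000 / 0.67
P = 274415.0 / 0.67
P = 409574.6 W


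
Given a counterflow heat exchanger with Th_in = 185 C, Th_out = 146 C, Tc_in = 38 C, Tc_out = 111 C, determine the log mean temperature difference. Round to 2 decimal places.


dT1 = Th_in - Tc_out = 185 - 111 = 74
dT2 = Th_out - Tc_in = 146 - 38 = 108
LMTD = (dT1 - dT2) / ln(dT1/dT2)
LMTD = (74 - 108) / ln(74/108)
LMTD = 89.93 K


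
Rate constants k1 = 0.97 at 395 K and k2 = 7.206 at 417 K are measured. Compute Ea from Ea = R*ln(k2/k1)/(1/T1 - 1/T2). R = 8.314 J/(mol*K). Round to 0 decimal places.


Ea = R * ln(k2/k1) / (1/T1 - 1/T2)
ln(k2/k1) = ln(7.206/0.97) = 2.0053732
1/T1 - 1/T2 = 1/395 - 1/417 = 0.000133564035
Ea = 8.314 * 2.0053732 / 0.000133564035
Ea = 124829 J/mol


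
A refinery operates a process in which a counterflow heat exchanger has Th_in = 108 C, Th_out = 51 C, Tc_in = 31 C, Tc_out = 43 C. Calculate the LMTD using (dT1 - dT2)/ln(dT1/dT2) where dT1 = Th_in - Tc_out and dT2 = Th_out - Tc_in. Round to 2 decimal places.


dT1 = Th_in - Tc_out = 108 - 43 = 65
dT2 = Th_out - Tc_in = 51 - 31 = 20
LMTD = (dT1 - dT2) / ln(dT1/dT2)
LMTD = (65 - 20) / ln(65/20)
LMTD = 38.18 K


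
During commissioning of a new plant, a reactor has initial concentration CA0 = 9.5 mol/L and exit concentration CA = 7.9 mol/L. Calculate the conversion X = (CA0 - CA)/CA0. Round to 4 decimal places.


X = (CA0 - CA) / CA0
X = (9.5 - 7.9) / 9.5
X = 1.6 / 9.5
X = 0.1684


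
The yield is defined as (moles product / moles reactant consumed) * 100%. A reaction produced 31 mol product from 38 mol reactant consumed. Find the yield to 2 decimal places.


Yield = (moles product / moles consumed) * 100%
Yield = (31 / 38) * 100
Yield = 0.8158 * 100
Yield = 81.58%


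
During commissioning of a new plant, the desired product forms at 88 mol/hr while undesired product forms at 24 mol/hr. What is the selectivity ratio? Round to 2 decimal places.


S = desired product rate / undesired product rate
S = 88 / 24
S = 3.67


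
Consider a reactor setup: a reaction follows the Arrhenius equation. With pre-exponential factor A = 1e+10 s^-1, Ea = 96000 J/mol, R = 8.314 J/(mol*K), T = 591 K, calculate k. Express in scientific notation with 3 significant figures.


k = A * exp(-Ea/(R*T))
k = 1e+10 * exp(-96000 / (8.314 * 591))
k = 1e+10 * exp(-19.537713)
k = 3.27e+01


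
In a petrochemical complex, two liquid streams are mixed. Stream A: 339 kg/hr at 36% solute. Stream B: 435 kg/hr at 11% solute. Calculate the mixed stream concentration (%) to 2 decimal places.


Mass balance on solute: F1*x1 + F2*x2 = F3*x3
F3 = F1 + F2 = 339 + 435 = 774 kg/hr
x3 = (F1*x1 + F2*x2)/F3
x3 = (339*0.36 + 435*0.11) / 774
x3 = 21.95%


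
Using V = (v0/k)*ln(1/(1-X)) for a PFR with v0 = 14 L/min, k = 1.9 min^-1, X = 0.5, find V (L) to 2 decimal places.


V = (v0/k) * ln(1/(1-X))
V = (14/1.9) * ln(1/(1-0.5))
V = 7.368421 * ln(2.0)
V = 7.368421 * 0.693147
V = 5.11 L


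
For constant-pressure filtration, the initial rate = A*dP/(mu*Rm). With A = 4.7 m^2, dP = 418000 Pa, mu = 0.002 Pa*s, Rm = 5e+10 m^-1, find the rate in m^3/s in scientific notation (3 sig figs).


rate = A * dP / (mu * Rm)
rate = 4.7 * 418000 / (0.002 * 5e+10)
rate = 1964600.0 / 1.000e+08
rate = 1.96e-02 m^3/s


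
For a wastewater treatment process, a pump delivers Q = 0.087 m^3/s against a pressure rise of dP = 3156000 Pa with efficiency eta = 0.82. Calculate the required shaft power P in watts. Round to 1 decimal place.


P = Q * dP / eta
P = 0.087 * 3156000 / 0.82
P = 274572.0 / 0.82
P = 334843.9 W


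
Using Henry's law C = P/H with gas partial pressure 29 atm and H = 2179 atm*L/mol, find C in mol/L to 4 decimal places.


C = P / H
C = 29 / 2179
C = 0.0133 mol/L


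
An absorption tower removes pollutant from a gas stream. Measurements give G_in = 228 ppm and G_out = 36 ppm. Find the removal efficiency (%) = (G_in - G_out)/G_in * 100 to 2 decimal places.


Efficiency = (G_in - G_out) / G_in * 100%
Efficiency = (228 - 36) / 228 * 100
Efficiency = 192 / 228 * 100
Efficiency = 84.21%


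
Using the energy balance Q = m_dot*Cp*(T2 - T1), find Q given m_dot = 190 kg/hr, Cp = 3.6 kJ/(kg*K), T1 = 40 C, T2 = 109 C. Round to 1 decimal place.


Q = m_dot * Cp * (T2 - T1)
Q = 190 * 3.6 * (109 - 40)
Q = 190 * 3.6 * 69
Q = 47196.0 kJ/hr


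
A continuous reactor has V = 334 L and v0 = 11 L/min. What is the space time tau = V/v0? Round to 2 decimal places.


tau = V / v0
tau = 334 / 11
tau = 30.36 min


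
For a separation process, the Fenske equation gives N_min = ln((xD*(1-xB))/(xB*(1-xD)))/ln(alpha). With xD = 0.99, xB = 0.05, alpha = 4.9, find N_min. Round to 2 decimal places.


N_min = ln((xD*(1-xB))/(xB*(1-xD))) / ln(alpha)
Numerator inside ln: 0.9405 / 0.0005 = 1881.0
ln(1881.0) = 7.539559
ln(alpha) = ln(4.9) = 1.589235
N_min = 7.539559 / 1.589235 = 4.74


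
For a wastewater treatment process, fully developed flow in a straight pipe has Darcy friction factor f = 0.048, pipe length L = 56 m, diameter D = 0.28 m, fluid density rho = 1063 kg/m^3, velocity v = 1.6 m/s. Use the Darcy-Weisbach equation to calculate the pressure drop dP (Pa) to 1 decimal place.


dP = f * (L/D) * (rho*v^2/2)
dP = 0.048 * (56/0.28) * (1063*1.6^2/2)
L/D = 200.0
rho*v^2/2 = 1063*2.56/2 = 1360.64
dP = 0.048 * 200.0 * 1360.64
dP = 13062.1 Pa


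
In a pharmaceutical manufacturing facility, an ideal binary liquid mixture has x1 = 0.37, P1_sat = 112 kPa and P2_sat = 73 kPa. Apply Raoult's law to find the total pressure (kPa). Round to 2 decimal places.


P = x1*P1_sat + x2*P2_sat
x2 = 1 - x1 = 1 - 0.37 = 0.63
P = 0.37*112 + 0.63*73
P = 41.44 + 45.99
P = 87.43 kPa


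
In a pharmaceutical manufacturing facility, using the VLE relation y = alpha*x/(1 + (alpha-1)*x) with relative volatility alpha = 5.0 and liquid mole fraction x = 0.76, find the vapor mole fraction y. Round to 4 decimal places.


y = alpha*x / (1 + (alpha-1)*x)
y = 5.0*0.76 / (1 + (5.0-1)*0.76)
y = 3.8 / (1 + 3.04)
y = 3.8 / 4.04
y = 0.9406


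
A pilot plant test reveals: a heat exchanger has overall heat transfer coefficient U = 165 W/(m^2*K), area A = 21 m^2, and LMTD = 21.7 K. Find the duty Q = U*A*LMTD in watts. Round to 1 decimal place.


Q = U * A * LMTD
Q = 165 * 21 * 21.7
Q = 75190.5 W


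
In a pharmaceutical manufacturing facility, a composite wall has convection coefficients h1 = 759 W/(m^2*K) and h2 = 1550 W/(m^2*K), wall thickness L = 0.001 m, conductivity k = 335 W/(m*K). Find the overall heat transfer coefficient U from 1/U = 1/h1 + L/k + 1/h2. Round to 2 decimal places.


1/U = 1/h1 + L/k + 1/h2
1/U = 1/759 + 0.001/335 + 1/1550
1/U = 0.0013175231 + 2.9851e-06 + 0.0006451613
1/U = 0.0019656695
U = 508.73 W/(m^2*K)


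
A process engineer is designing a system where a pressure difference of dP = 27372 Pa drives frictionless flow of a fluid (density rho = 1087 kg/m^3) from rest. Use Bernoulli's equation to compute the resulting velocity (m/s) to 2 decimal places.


v = sqrt(2*dP/rho)
v = sqrt(2*27372/1087)
v = sqrt(50.362466)
v = 7.10 m/s
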